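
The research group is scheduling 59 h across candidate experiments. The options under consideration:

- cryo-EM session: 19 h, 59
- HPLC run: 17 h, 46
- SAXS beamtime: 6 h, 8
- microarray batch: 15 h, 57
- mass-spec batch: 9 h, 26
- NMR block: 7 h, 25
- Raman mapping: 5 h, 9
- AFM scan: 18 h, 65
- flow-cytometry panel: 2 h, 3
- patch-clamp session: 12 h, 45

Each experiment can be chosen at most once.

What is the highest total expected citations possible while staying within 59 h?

Density check — microarray batch 3.80, patch-clamp session 3.75, AFM scan 3.61 are the best per h.
Greedy by ratio would take microarray batch + NMR block + Raman mapping + AFM scan + flow-cytometry panel + patch-clamp session: 59 h used, total 204.
Dropping Raman mapping and flow-cytometry panel and patch-clamp session frees 19 h; slotting in cryo-EM session (19 h) lifts the total to 206 at 59 h.
Next best is microarray batch + NMR block + Raman mapping + AFM scan + flow-cytometry panel + patch-clamp session at 204 (59 h) — short by 2.

206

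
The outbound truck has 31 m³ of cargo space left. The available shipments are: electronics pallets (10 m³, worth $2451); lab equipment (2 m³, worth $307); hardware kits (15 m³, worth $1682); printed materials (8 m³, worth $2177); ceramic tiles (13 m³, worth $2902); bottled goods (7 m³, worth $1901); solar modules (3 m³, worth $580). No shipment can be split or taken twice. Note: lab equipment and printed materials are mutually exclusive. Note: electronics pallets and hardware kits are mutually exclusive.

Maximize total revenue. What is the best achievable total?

Taking printed materials + ceramic tiles + bottled goods + solar modules: 31 m³ used, 7560 in revenue.
An exhaustive check of the 128 subsets confirms 7560.

7560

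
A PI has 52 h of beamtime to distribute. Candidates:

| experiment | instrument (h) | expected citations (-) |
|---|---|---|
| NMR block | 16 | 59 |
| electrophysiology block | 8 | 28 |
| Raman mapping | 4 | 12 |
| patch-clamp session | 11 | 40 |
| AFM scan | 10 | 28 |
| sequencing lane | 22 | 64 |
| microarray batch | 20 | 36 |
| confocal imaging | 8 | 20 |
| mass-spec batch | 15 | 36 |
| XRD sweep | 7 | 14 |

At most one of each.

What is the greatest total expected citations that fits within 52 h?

A density-first pass picks NMR block + electrophysiology block + Raman mapping + patch-clamp session + AFM scan — 167 at 49 h.
Replace Raman mapping with XRD sweep: the trade gains 2 net, giving 169 at 52 h.
Runner-up NMR block + electrophysiology block + Raman mapping + patch-clamp session + AFM scan tops out at 167.

169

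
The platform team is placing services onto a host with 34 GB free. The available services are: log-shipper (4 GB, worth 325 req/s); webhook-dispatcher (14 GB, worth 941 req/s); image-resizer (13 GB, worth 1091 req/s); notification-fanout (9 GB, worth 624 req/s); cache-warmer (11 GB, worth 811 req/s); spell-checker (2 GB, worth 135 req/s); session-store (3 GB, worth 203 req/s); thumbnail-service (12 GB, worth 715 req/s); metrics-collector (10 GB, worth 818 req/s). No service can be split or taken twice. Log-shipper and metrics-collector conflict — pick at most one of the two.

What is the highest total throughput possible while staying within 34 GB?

2720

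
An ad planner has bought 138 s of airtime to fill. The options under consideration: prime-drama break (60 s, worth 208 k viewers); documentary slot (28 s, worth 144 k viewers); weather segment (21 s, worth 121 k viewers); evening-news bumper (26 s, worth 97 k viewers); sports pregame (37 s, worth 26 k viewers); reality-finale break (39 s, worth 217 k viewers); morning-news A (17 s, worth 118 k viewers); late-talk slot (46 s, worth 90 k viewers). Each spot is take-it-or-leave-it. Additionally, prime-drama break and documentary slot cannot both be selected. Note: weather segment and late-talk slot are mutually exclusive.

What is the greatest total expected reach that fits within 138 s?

697

Best packing: documentary slot + weather segment + evening-news bumper + reality-finale break + morning-news A — 131 s, 697 total.
Next best is prime-drama break + weather segment + reality-finale break + morning-news A at 664 (137 s) — short by 33.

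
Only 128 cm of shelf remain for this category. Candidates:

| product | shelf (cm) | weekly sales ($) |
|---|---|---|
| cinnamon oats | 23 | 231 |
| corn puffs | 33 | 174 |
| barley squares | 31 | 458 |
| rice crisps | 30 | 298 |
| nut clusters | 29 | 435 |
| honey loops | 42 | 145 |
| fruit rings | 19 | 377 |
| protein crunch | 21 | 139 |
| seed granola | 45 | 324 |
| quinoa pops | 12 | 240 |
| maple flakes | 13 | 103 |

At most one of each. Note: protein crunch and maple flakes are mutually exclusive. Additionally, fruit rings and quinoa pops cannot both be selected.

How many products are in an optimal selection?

The maximum weekly sales within 128 cm is 1671.
For example barley squares + rice crisps + nut clusters + fruit rings + maple flakes achieves it, using 122 cm.
Every optimal selection uses 5 products.

5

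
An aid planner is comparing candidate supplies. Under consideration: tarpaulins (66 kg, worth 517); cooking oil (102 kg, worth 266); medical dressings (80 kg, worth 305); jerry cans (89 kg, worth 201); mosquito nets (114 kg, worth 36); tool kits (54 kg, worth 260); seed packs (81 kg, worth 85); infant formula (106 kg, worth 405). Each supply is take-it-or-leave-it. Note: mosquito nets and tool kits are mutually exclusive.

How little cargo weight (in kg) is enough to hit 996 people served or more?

200

Need the lightest bundle worth ≥ 996.
tarpaulins + medical dressings + tool kits reaches 1082 using 200 kg.
Any bundle with less than 200 kg falls short of 996.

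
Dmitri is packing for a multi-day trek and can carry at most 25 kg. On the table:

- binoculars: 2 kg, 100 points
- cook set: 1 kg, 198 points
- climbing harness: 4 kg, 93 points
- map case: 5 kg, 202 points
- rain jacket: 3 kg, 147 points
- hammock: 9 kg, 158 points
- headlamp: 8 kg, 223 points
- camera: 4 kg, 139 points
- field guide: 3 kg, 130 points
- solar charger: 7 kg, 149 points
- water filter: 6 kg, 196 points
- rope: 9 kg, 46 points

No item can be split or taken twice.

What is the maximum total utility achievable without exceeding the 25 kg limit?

1112

Best packing: binoculars + cook set + map case + rain jacket + camera + field guide + water filter — 24 kg, 1112 total.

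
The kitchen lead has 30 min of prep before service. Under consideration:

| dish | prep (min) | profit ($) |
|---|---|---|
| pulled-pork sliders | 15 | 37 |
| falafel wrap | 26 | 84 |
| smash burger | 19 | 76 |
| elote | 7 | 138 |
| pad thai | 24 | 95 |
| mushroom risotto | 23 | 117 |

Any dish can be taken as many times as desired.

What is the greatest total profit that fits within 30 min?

552

Best packing: 4×elote — 28 min, 552 total.
No other feasible combination exceeds 552.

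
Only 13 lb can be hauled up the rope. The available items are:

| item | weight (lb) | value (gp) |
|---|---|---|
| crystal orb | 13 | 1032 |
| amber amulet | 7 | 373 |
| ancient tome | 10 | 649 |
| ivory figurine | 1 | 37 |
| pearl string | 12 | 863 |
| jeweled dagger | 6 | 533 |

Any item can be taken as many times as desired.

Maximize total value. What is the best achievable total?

1103

By value per lb: jeweled dagger 88.83, crystal orb 79.38, pearl string 71.92, ancient tome 64.90 lead.
Best packing: ivory figurine + 2×jeweled dagger — 13 lb, 1103 total.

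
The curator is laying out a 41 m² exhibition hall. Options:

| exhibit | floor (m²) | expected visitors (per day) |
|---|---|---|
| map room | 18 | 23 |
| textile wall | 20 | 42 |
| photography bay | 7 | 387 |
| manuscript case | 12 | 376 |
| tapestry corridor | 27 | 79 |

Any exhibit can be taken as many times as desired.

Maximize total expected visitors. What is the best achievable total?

1935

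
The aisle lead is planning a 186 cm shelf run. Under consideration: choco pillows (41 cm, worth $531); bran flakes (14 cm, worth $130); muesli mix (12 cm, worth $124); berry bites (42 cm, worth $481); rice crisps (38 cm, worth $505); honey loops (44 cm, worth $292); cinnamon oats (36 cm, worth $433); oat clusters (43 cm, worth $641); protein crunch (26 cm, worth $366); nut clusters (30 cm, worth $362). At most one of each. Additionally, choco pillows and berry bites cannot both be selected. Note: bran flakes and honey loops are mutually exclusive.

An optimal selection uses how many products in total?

5

The maximum weekly sales within 186 cm is 2476.
For example choco pillows + rice crisps + cinnamon oats + oat clusters + protein crunch achieves it, using 184 cm.
Any selection reaching 2476 contains exactly 5 products.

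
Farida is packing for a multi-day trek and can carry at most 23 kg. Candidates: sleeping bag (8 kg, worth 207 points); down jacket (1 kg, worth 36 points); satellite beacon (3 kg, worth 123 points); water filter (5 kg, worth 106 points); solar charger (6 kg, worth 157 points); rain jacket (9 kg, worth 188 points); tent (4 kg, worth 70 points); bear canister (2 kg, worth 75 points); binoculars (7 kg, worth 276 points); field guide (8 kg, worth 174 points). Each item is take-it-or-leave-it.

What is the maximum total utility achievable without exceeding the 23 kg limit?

737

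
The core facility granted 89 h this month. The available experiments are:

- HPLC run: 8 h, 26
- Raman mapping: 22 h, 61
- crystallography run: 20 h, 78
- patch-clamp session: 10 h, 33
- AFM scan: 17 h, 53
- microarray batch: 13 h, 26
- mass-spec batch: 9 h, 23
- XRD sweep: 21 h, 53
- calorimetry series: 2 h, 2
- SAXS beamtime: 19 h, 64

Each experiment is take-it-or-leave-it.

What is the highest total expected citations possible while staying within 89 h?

The ratio heuristic lands on HPLC run + crystallography run + patch-clamp session + AFM scan + mass-spec batch + calorimetry series + SAXS beamtime (279) but leaves 4 h idle.
Replace HPLC run and mass-spec batch and calorimetry series with Raman mapping: the trade gains 10 net, giving 289 at 88 h.

289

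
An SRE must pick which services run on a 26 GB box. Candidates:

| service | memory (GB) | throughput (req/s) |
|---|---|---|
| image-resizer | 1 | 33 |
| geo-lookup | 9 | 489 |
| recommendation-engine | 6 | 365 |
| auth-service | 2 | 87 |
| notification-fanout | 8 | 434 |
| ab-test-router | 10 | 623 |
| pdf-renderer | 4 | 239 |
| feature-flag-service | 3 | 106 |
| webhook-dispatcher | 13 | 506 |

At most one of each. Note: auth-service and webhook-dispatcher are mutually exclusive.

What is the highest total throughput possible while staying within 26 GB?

1510

Taking the top-ratio services first gives image-resizer + recommendation-engine + auth-service + ab-test-router + pdf-renderer + feature-flag-service for 1453 (26 GB).
Replace auth-service and pdf-renderer and feature-flag-service with geo-lookup: the trade gains 57 net, giving 1510 at 26 GB.
That's the maximum — no feasible swap from here does better than 1510.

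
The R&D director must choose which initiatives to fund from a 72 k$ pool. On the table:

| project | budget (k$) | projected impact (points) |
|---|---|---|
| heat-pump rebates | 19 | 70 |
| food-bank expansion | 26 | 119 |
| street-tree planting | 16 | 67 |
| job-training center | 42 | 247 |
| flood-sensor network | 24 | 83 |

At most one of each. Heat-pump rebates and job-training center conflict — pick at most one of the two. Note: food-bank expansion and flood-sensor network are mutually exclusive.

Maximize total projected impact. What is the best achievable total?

The ratio ordering already packs tightly: food-bank expansion + job-training center, 68 k$, 366.
Every other selection either busts 72 k$ or breaks a pairing rule or fails to beat 366.

366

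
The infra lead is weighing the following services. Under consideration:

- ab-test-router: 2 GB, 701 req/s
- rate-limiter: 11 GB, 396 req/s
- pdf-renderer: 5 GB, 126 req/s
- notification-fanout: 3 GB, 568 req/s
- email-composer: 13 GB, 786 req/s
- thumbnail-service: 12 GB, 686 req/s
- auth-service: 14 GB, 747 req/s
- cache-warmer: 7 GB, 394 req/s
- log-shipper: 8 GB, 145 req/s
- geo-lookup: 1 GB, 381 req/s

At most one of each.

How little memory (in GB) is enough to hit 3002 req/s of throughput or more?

31

Look for the lowest-memory combination reaching 3002.
ab-test-router + notification-fanout + email-composer + thumbnail-service + geo-lookup: 3122 throughput at 31 GB.
Any bundle with less than 31 GB falls short of 3002.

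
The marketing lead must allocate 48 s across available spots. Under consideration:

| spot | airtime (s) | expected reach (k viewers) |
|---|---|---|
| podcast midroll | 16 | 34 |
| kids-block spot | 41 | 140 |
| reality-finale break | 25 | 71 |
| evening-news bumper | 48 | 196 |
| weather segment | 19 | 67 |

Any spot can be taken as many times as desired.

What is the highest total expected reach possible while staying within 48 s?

196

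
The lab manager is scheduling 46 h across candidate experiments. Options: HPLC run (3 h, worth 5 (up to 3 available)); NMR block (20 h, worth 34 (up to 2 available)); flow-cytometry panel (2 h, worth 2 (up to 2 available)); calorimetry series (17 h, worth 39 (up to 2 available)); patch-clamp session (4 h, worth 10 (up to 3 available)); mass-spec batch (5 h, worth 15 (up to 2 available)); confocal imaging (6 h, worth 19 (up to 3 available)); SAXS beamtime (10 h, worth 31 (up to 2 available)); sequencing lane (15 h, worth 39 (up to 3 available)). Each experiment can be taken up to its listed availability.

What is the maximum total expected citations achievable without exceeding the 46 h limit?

140

By expected citations per h: confocal imaging 3.17, SAXS beamtime 3.10, mass-spec batch 3.00, sequencing lane 2.60 lead.
Greedy by ratio would take HPLC run + mass-spec batch + 3×confocal imaging + 2×SAXS beamtime: 46 h used, total 139.
Replace HPLC run and confocal imaging with patch-clamp session + mass-spec batch: the trade gains 1 net, giving 140 at 46 h.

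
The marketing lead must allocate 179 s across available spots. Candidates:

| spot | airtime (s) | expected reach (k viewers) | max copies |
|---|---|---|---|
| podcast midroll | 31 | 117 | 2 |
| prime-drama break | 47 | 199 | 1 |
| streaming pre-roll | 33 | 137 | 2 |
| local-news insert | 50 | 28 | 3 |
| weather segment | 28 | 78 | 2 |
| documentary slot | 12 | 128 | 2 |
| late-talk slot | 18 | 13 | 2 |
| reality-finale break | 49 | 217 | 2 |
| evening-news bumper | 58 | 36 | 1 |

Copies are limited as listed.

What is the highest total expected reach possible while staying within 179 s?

889

Taking prime-drama break + 2×documentary slot + 2×reality-finale break: 169 s used, 889 in expected reach.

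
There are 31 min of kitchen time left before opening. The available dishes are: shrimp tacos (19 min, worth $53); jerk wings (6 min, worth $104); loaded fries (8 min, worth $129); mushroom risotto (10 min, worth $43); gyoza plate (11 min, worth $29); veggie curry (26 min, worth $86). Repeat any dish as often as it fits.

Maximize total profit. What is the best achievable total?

5×jerk wings uses 30 of the 31 min and totals 520.
Every other selection either busts 31 min or fails to beat 520.

520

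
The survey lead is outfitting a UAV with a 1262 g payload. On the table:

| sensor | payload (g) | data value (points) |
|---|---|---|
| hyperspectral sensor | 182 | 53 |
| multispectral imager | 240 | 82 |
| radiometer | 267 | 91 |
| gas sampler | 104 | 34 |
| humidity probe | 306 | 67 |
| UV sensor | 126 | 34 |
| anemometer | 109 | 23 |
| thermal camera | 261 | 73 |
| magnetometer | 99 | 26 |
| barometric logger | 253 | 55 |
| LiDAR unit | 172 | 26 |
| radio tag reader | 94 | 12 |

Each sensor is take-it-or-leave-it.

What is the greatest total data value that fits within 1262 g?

Ranking by ratio (data value/g): multispectral imager 0.34, radiometer 0.34, gas sampler 0.33.
Filling by ratio: hyperspectral sensor + multispectral imager + radiometer + gas sampler + UV sensor + thermal camera for 367, with 82 g left unused.
Dropping UV sensor frees 126 g; slotting in anemometer + magnetometer (208 g) lifts the total to 382 at 1262 g.
Nothing else within 1262 g beats 382.

382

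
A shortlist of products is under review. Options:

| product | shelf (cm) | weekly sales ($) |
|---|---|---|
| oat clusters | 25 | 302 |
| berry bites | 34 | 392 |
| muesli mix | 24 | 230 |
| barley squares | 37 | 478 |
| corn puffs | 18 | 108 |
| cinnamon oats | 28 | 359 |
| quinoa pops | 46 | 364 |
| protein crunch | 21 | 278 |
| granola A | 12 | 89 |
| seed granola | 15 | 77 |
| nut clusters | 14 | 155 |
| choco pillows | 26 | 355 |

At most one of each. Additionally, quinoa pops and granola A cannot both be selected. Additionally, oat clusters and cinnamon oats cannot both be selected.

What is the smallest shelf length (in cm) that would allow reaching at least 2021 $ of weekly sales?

167

Need the lightest bundle worth ≥ 2021.
oat clusters + berry bites + muesli mix + barley squares + protein crunch + choco pillows reaches 2035 using 167 cm.
No combination under 167 cm hits 2021.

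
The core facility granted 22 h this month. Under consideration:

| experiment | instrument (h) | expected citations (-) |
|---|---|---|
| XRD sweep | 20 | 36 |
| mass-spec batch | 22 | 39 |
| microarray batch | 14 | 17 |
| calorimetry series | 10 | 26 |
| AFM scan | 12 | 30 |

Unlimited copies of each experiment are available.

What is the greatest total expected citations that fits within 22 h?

Filling by ratio: 2×calorimetry series for 52, with 2 h left unused.
Dropping calorimetry series frees 10 h; slotting in AFM scan (12 h) lifts the total to 56 at 22 h.
Nothing else within 22 h beats 56.

56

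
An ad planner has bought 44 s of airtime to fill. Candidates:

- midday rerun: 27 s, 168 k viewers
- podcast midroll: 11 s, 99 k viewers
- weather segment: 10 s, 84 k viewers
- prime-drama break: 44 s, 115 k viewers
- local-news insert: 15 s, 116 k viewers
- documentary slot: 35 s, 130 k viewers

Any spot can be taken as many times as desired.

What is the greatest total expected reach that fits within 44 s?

396

Density check — podcast midroll 9.00, weather segment 8.40, local-news insert 7.73 are the best per s.
4×podcast midroll uses 44 of the 44 s and totals 396.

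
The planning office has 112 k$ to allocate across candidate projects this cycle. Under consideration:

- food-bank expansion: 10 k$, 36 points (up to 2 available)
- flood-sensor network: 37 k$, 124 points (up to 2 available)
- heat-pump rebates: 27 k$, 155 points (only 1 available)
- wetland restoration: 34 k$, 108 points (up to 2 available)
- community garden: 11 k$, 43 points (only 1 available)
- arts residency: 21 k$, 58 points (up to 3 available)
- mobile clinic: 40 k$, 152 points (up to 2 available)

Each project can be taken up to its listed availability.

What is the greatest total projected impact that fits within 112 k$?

Greedy by ratio would take 2×food-bank expansion + heat-pump rebates + community garden + mobile clinic: 98 k$ used, total 422.
Dropping 2×food-bank expansion and community garden frees 31 k$; slotting in mobile clinic (40 k$) lifts the total to 459 at 107 k$.

459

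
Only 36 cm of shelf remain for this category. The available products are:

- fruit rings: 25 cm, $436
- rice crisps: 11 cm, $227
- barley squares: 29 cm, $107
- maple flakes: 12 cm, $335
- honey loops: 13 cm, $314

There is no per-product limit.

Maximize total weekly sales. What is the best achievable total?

1005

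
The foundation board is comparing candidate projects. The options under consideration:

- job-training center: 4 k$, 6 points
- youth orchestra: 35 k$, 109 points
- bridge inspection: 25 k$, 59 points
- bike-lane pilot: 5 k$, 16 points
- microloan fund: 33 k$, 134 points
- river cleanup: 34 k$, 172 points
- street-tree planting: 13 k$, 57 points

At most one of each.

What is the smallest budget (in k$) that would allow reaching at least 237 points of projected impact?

52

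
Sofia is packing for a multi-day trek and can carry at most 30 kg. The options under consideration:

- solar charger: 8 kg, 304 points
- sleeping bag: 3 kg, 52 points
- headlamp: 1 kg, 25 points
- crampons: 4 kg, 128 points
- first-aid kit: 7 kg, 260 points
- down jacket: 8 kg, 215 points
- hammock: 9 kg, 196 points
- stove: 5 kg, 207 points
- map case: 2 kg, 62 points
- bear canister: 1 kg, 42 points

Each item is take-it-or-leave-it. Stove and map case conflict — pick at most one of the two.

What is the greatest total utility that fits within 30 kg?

1053

By utility per kg: bear canister 42.00, stove 41.40, solar charger 38.00, first-aid kit 37.14 lead.
Solar charger + headlamp + first-aid kit + down jacket + stove + bear canister uses 30 of the 30 kg and totals 1053.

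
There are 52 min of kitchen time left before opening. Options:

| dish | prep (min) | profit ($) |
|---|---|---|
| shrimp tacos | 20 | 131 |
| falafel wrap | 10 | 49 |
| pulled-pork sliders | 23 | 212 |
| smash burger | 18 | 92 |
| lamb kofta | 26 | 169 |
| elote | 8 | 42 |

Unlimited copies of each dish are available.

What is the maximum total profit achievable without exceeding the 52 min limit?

424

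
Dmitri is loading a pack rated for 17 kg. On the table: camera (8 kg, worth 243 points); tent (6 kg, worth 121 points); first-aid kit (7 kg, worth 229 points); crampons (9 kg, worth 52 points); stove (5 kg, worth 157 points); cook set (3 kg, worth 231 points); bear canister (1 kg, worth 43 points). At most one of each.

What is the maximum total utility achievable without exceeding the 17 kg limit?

Ranking by ratio (utility/kg): cook set 77.00, bear canister 43.00, first-aid kit 32.71.
The ratio heuristic lands on first-aid kit + stove + cook set + bear canister (660) but leaves 1 kg idle.
The 7 kg tied up in first-aid kit is better spent on camera — total rises to 674 (17 kg).

674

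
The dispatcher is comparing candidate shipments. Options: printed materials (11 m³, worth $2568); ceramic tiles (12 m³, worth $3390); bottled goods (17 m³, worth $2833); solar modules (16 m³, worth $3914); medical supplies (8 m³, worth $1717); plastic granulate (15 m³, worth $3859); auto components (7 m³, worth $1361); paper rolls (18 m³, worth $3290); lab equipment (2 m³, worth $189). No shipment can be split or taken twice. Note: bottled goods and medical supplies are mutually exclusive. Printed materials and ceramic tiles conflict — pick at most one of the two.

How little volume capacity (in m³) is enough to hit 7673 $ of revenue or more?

31

Minimise m³ subject to total revenue ≥ 7673.
solar modules + plastic granulate reaches 7773 using 31 m³.
No combination under 31 m³ hits 7673.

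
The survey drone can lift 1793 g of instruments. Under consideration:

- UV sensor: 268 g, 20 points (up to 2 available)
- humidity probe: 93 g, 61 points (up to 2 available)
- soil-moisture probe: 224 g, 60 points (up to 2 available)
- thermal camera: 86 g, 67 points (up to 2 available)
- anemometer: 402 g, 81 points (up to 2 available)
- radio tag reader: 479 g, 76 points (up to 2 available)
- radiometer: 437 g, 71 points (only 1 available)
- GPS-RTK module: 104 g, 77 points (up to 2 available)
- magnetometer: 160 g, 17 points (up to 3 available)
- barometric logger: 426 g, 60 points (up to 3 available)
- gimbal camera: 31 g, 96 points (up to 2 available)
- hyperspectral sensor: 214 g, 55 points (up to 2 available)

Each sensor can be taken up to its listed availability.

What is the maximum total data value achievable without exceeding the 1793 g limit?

Density check — gimbal camera 3.10, thermal camera 0.78, GPS-RTK module 0.74 are the best per g.
A density-first pass picks 2×humidity probe + 2×soil-moisture probe + 2×thermal camera + 2×GPS-RTK module + magnetometer + 2×gimbal camera + 2×hyperspectral sensor — 849 at 1664 g.
Replace magnetometer and hyperspectral sensor with anemometer: the trade gains 9 net, giving 858 at 1692 g.
That's the maximum — no swap from here does better than 858.

858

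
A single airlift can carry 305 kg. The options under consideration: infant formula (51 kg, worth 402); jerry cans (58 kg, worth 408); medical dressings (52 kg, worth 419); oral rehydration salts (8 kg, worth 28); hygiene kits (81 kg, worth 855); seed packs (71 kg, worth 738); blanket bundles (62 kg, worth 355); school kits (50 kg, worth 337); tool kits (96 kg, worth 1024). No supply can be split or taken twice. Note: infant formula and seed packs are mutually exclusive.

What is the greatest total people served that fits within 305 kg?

Ranking by ratio (people served/kg): tool kits 10.67, hygiene kits 10.56, seed packs 10.39, medical dressings 8.06.
Best packing: medical dressings + hygiene kits + seed packs + tool kits — 300 kg, 3036 total.

3036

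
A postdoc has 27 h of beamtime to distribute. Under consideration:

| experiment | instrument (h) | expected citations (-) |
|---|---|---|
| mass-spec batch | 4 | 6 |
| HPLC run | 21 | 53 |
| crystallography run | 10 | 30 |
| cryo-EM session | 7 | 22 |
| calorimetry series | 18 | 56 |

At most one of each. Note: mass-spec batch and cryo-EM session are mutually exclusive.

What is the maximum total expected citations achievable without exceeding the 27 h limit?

78

The ratio ordering already packs tightly: cryo-EM session + calorimetry series, 25 h, 78.
No other feasible combination exceeds 78.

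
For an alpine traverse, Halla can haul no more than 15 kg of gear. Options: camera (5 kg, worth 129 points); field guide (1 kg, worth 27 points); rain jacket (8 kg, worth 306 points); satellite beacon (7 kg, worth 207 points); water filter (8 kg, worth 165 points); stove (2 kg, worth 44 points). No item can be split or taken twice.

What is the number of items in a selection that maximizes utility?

Optimal total is 513.
One optimal bundle: rain jacket + satellite beacon (15 kg).
Every optimal selection uses 2 items.

2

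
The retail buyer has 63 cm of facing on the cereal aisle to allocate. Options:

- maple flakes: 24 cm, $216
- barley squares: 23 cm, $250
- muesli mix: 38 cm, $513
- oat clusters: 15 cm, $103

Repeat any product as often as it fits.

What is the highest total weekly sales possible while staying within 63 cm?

The ratio ordering already packs tightly: barley squares + muesli mix, 61 cm, 763.
The spare 2 cm is too small for any remaining product, and no exchange beats 763.

763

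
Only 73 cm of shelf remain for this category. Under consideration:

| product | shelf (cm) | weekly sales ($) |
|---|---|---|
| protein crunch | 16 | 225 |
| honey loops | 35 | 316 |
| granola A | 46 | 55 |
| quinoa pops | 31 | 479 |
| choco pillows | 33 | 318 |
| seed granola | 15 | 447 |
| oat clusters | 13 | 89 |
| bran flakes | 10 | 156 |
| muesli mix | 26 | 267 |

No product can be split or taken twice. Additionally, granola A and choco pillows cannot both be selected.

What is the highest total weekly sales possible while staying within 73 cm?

The ratio ordering already packs tightly: protein crunch + quinoa pops + seed granola + bran flakes, 72 cm, 1307.
Runner-up quinoa pops + seed granola + muesli mix tops out at 1193.

1307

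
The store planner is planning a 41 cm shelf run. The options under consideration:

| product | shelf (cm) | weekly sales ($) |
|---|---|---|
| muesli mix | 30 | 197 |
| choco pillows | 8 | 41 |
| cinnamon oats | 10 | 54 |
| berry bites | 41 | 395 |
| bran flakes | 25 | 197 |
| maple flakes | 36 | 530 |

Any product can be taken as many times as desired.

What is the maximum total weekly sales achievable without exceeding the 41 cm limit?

530

Maple flakes uses 36 of the 41 cm and totals 530.
The spare 5 cm is too small for any remaining product, and no exchange beats 530.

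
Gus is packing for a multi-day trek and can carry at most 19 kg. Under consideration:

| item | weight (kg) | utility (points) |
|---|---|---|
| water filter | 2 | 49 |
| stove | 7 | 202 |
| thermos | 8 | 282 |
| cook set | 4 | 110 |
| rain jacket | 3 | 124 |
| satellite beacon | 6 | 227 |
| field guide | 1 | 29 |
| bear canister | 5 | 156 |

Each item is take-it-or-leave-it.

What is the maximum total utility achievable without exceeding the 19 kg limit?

Ranking by ratio (utility/kg): rain jacket 41.33, satellite beacon 37.83, thermos 35.25, bear canister 31.20.
A density-first pass picks thermos + rain jacket + satellite beacon + field guide — 662 at 18 kg.
The 1 kg tied up in field guide is better spent on water filter — total rises to 682 (19 kg).
Runner-up thermos + satellite beacon + bear canister tops out at 665.

682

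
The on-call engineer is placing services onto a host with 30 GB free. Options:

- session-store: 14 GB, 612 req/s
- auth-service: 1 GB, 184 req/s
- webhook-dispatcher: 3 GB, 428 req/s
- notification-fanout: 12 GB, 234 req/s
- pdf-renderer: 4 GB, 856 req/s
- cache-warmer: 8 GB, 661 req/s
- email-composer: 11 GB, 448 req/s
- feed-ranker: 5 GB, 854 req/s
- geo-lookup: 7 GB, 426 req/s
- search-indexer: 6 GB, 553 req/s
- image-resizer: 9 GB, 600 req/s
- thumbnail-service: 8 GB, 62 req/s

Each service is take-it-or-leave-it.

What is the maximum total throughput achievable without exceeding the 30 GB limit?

3583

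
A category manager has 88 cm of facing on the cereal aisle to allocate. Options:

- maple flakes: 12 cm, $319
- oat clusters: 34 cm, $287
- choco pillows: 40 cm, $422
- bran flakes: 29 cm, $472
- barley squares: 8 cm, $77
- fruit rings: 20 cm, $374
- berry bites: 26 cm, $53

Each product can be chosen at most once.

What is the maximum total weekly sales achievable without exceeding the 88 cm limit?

Maple flakes + bran flakes + barley squares + fruit rings uses 69 of the 88 cm and totals 1242.

1242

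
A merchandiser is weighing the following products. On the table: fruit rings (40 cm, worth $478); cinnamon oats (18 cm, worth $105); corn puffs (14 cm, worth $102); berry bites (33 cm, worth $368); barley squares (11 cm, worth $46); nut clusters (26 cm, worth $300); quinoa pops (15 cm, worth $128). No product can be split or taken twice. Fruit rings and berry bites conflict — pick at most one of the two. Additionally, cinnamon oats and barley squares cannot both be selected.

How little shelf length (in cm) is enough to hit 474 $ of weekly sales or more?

40

Minimise cm subject to total weekly sales ≥ 474.
fruit rings: 478 weekly sales at 40 cm.
No combination under 40 cm hits 474.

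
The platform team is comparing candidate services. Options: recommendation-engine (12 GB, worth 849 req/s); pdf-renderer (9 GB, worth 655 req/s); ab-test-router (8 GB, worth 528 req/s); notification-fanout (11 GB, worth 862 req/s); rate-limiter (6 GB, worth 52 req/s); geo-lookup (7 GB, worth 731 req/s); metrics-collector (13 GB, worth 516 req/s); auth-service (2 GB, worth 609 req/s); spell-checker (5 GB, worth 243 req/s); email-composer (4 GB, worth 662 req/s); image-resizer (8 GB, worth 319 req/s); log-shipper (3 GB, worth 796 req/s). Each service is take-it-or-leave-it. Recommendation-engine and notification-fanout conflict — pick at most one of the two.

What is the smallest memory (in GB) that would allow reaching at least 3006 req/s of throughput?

21

Minimise GB subject to total throughput ≥ 3006.
Taking geo-lookup + auth-service + spell-checker + email-composer + log-shipper gives 3041 (≥ 3006) for 21 GB.
Below 21 GB the best achievable stays under 3006.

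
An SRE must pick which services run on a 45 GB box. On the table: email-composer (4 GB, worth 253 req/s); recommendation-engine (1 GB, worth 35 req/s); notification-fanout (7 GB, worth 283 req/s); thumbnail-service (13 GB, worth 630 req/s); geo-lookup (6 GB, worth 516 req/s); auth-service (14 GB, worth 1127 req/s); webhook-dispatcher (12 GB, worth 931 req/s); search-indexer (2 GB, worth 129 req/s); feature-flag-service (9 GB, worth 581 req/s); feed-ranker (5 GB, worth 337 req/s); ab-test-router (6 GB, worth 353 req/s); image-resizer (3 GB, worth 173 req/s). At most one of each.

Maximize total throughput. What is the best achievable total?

3408

The ratio heuristic lands on email-composer + recommendation-engine + geo-lookup + auth-service + webhook-dispatcher + search-indexer + feed-ranker (3328) but leaves 1 GB idle.
The 8 GB tied up in recommendation-engine and search-indexer and feed-ranker is better spent on feature-flag-service — total rises to 3408 (45 GB).
Runner-up geo-lookup + auth-service + webhook-dispatcher + search-indexer + feed-ranker + ab-test-router tops out at 3393.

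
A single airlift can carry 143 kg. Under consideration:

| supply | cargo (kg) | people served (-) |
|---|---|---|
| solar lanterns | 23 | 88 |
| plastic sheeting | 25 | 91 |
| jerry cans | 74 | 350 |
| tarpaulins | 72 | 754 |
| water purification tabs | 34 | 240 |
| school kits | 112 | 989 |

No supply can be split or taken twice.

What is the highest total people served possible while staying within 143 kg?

Taking the top-ratio supplies first gives solar lanterns + tarpaulins + water purification tabs for 1082 (129 kg).
Dropping solar lanterns frees 23 kg; slotting in plastic sheeting (25 kg) lifts the total to 1085 at 131 kg.
The closest alternative, solar lanterns + tarpaulins + water purification tabs, reaches only 1082.

1085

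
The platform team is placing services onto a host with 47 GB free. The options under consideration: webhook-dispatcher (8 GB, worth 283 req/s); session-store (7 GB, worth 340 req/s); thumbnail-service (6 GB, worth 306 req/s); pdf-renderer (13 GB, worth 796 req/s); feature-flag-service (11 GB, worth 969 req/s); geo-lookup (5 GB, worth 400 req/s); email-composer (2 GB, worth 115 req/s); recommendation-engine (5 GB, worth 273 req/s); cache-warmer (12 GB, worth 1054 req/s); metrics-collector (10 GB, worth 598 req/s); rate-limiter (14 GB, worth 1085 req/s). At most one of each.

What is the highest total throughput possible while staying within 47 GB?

3781

A density-first pass picks feature-flag-service + geo-lookup + email-composer + cache-warmer + rate-limiter — 3623 at 44 GB.
Replace email-composer with recommendation-engine: the trade gains 158 net, giving 3781 at 47 GB.
Every other selection either busts 47 GB or fails to beat 3781.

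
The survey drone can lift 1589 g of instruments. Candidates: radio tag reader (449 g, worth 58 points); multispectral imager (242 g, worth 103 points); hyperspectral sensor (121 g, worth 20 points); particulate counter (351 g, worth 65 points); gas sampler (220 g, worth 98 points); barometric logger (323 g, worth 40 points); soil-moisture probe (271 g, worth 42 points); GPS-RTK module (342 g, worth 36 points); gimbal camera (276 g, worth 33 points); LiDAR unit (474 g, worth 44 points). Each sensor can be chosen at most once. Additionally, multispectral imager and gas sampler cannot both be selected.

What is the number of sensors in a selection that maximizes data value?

6

Best achievable data value is 303.
multispectral imager + hyperspectral sensor + particulate counter + barometric logger + soil-moisture probe + gimbal camera hits 303 at 1584 g.
Any selection reaching 303 contains exactly 6 sensors.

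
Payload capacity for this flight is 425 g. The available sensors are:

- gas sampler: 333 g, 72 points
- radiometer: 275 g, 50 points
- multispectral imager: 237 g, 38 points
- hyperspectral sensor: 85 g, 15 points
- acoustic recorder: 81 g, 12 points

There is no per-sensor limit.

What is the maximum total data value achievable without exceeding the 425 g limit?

87

The ratio ordering already packs tightly: gas sampler + hyperspectral sensor, 418 g, 87.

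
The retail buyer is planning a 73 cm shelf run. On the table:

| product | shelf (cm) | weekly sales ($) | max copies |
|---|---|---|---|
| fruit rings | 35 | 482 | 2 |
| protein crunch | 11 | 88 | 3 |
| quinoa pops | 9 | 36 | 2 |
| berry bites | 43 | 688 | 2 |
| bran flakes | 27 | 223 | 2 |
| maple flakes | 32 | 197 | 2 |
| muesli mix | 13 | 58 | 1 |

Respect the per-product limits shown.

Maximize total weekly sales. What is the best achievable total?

964

Ranking by ratio (weekly sales/cm): berry bites 16.00, fruit rings 13.77, bran flakes 8.26.
Taking the top-ratio products first gives berry bites + bran flakes for 911 (70 cm).
Dropping berry bites and bran flakes frees 70 cm; slotting in 2×fruit rings (70 cm) lifts the total to 964 at 70 cm.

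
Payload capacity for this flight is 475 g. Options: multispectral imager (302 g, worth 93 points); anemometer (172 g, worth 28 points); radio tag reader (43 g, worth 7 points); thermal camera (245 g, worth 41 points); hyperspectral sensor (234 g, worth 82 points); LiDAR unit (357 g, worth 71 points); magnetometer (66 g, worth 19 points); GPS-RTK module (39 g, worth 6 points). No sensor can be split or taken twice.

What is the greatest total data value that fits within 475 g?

129

Anemometer + hyperspectral sensor + magnetometer uses 472 of the 475 g and totals 129.
Runner-up multispectral imager + radio tag reader + magnetometer + GPS-RTK module tops out at 125.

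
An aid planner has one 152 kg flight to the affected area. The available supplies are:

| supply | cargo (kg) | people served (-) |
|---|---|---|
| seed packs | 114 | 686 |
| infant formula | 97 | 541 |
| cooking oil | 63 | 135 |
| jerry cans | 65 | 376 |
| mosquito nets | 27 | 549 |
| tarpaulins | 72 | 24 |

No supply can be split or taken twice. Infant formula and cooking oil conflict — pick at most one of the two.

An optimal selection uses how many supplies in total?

Best achievable people served is 1235.
For example seed packs + mosquito nets achieves it, using 141 kg.
All optima have 2 supplies.

2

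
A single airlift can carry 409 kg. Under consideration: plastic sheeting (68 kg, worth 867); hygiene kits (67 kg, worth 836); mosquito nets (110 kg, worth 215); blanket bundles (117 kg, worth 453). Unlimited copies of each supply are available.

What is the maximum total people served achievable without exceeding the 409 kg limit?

5202

Taking 6×plastic sheeting: 408 kg used, 5202 in people served.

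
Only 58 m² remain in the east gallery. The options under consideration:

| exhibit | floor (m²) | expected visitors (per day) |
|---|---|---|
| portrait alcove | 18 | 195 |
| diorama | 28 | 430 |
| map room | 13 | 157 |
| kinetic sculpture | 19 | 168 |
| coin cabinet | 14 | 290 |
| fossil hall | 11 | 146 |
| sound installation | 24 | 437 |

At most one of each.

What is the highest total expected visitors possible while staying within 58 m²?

922

Density check — coin cabinet 20.71, sound installation 18.21, diorama 15.36, fossil hall 13.27 are the best per m².
The ratio heuristic lands on coin cabinet + fossil hall + sound installation (873) but leaves 9 m² idle.
Replace fossil hall with portrait alcove: the trade gains 49 net, giving 922 at 56 m².
That's the maximum — no swap from here does better than 922.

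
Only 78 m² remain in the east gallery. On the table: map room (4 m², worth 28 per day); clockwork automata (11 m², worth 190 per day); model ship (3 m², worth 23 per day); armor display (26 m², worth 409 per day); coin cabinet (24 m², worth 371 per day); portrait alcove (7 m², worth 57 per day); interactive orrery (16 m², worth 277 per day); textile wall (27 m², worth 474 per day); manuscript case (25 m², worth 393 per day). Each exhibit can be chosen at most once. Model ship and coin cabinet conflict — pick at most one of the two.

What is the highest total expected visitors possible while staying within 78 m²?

Density check — textile wall 17.56, interactive orrery 17.31, clockwork automata 17.27 are the best per m².
The ratio ordering already packs tightly: clockwork automata + coin cabinet + interactive orrery + textile wall, 78 m², 1312.
That's the maximum — no feasible swap from here does better than 1312.

1312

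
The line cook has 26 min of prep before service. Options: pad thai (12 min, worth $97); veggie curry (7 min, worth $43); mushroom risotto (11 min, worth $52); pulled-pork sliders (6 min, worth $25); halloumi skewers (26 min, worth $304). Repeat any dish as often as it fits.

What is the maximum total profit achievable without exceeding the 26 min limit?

304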